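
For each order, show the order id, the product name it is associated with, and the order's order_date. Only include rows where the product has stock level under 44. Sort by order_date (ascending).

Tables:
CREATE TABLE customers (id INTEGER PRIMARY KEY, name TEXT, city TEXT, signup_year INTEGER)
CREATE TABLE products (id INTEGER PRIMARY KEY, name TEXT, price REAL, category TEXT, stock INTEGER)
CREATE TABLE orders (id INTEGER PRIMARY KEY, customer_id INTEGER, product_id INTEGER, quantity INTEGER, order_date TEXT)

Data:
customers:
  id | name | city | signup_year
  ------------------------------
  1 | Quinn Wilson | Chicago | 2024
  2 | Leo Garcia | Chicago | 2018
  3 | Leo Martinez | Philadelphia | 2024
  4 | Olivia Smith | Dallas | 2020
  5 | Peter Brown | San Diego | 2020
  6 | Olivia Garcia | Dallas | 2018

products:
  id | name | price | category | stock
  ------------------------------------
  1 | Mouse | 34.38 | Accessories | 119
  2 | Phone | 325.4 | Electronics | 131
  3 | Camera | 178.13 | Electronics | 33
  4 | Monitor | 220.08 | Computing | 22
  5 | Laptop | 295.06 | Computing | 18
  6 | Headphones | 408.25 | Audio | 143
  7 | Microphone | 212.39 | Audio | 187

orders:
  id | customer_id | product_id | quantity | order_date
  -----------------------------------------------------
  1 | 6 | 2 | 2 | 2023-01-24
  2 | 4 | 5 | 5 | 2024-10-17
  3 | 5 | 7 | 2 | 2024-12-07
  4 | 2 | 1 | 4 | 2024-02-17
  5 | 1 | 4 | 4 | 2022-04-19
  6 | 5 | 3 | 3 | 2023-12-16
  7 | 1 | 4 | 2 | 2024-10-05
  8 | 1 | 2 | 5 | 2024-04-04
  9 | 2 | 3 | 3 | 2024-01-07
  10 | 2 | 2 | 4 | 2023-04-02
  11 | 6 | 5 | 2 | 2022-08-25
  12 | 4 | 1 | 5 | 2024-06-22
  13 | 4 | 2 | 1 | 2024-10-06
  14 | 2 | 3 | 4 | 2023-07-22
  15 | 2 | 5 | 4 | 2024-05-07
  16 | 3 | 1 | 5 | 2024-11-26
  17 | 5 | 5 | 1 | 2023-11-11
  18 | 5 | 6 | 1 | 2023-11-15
SELECT c.id, p.name AS product, c.order_date FROM orders c JOIN products p ON c.product_id = p.id WHERE p.stock < 44 ORDER BY c.order_date ASC

Execution result:
id | product | order_date
5 | Monitor | 2022-04-19
11 | Laptop | 2022-08-25
14 | Camera | 2023-07-22
17 | Laptop | 2023-11-11
6 | Camera | 2023-12-16
9 | Camera | 2024-01-07
15 | Laptop | 2024-05-07
7 | Monitor | 2024-10-05
2 | Laptop | 2024-10-17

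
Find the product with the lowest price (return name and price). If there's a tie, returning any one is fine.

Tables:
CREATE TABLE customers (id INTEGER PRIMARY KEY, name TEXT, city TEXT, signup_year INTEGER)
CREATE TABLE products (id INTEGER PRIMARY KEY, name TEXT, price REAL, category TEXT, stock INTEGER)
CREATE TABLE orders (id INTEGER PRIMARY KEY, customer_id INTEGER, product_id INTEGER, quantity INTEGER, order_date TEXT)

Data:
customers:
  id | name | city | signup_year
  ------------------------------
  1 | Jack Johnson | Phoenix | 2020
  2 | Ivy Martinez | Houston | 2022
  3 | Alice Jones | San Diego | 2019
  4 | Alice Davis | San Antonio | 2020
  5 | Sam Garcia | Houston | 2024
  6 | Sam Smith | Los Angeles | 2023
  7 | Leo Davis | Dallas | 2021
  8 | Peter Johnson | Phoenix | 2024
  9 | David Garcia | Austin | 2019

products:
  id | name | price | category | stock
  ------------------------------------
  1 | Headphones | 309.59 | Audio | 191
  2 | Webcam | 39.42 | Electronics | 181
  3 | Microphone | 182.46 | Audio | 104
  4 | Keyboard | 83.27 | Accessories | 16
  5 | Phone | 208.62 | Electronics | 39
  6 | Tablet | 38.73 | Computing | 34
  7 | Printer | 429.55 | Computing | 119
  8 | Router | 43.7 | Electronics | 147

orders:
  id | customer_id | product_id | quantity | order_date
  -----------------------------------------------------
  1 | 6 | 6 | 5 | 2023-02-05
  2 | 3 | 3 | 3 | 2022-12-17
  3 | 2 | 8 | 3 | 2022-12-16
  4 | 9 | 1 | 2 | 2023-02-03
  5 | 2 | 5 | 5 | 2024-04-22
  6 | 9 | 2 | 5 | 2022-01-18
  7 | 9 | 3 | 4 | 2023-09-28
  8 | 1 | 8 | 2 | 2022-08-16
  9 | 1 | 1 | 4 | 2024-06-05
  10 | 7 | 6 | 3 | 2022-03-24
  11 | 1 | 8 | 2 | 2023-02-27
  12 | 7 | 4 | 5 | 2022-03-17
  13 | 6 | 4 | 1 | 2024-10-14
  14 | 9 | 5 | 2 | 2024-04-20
SELECT name, price FROM products ORDER BY price ASC LIMIT 1

Execution result:
name | price
Tablet | 38.73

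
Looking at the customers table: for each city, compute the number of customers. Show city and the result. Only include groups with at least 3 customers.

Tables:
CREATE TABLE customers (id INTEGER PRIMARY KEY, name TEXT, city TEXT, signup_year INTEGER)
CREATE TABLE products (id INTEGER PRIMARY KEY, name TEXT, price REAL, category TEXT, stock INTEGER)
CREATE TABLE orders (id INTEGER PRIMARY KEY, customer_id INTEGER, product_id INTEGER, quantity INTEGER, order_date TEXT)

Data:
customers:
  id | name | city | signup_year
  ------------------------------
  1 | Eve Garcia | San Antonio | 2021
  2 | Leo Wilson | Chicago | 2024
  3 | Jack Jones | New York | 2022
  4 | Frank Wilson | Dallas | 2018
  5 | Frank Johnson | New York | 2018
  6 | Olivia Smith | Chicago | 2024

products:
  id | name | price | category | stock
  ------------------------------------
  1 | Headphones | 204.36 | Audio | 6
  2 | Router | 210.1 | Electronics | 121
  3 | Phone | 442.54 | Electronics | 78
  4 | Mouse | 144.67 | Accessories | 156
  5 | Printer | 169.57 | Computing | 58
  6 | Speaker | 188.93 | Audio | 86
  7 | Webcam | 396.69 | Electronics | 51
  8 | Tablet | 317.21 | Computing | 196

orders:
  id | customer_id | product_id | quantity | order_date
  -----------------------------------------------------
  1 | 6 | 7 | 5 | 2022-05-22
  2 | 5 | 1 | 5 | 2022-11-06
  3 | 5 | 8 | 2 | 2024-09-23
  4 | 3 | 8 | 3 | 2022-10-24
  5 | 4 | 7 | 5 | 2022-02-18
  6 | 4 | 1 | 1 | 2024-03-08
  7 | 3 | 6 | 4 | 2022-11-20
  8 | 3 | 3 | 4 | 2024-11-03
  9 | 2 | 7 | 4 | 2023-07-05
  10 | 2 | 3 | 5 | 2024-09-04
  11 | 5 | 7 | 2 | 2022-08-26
SELECT city, COUNT(*) AS n FROM customers GROUP BY city HAVING COUNT(*) >= 3

Execution result:
(no rows)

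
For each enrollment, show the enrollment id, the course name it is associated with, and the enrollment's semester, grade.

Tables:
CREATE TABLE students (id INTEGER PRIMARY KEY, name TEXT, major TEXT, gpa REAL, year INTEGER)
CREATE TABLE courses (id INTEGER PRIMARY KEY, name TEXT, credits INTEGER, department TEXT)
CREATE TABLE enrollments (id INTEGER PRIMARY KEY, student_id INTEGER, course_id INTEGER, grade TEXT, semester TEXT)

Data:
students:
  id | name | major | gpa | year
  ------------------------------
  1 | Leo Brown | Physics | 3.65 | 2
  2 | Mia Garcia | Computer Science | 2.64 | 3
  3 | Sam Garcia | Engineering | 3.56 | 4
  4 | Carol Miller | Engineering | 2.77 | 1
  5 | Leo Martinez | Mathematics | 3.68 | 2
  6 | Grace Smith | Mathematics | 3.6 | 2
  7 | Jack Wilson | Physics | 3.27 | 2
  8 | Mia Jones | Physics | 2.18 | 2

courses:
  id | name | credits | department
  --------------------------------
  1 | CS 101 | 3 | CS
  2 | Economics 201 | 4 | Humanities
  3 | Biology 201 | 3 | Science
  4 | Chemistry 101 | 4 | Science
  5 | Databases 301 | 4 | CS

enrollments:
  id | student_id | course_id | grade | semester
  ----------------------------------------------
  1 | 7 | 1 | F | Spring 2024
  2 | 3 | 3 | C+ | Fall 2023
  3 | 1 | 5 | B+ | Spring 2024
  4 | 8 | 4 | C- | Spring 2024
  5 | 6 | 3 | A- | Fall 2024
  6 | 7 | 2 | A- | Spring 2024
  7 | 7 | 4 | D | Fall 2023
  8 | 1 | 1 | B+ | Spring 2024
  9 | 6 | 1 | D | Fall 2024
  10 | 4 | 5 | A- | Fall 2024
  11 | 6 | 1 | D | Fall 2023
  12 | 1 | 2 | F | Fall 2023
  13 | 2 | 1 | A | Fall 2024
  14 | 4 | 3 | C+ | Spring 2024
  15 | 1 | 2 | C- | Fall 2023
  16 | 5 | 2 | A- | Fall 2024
SELECT c.id, p.name AS course, c.semester, c.grade FROM enrollments c JOIN courses p ON c.course_id = p.id

Execution result:
id | course | semester | grade
1 | CS 101 | Spring 2024 | F
2 | Biology 201 | Fall 2023 | C+
3 | Databases 301 | Spring 2024 | B+
4 | Chemistry 101 | Spring 2024 | C-
5 | Biology 201 | Fall 2024 | A-
6 | Economics 201 | Spring 2024 | A-
7 | Chemistry 101 | Fall 2023 | D
8 | CS 101 | Spring 2024 | B+
9 | CS 101 | Fall 2024 | D
10 | Databases 301 | Fall 2024 | A-
11 | CS 101 | Fall 2023 | D
12 | Economics 201 | Fall 2023 | F
13 | CS 101 | Fall 2024 | A
14 | Biology 201 | Spring 2024 | C+
15 | Economics 201 | Fall 2023 | C-
16 | Economics 201 | Fall 2024 | A-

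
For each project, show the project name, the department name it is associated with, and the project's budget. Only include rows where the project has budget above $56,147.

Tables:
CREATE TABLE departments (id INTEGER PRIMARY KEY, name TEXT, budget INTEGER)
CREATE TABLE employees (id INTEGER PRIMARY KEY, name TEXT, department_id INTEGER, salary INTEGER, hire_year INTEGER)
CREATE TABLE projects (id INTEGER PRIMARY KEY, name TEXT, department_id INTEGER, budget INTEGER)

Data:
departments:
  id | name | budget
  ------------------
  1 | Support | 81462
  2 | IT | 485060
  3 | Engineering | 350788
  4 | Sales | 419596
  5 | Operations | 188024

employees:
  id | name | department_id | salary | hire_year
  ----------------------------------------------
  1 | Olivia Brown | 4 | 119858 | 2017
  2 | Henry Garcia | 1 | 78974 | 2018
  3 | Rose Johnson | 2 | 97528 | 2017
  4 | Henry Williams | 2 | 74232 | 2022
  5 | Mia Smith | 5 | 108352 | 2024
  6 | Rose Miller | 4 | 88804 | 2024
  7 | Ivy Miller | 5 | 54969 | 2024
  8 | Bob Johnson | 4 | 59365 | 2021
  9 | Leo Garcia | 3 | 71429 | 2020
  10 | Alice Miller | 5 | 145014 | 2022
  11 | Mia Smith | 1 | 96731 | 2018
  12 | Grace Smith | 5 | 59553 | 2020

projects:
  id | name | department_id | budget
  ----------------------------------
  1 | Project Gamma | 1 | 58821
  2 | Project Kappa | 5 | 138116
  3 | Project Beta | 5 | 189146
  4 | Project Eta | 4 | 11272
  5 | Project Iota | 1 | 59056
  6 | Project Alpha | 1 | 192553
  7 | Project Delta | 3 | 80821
SELECT c.name, p.name AS department, c.budget FROM projects c JOIN departments p ON c.department_id = p.id WHERE c.budget > 56147

Execution result:
name | department | budget
Project Gamma | Support | 58821
Project Kappa | Operations | 138116
Project Beta | Operations | 189146
Project Iota | Support | 59056
Project Alpha | Support | 192553
Project Delta | Engineering | 80821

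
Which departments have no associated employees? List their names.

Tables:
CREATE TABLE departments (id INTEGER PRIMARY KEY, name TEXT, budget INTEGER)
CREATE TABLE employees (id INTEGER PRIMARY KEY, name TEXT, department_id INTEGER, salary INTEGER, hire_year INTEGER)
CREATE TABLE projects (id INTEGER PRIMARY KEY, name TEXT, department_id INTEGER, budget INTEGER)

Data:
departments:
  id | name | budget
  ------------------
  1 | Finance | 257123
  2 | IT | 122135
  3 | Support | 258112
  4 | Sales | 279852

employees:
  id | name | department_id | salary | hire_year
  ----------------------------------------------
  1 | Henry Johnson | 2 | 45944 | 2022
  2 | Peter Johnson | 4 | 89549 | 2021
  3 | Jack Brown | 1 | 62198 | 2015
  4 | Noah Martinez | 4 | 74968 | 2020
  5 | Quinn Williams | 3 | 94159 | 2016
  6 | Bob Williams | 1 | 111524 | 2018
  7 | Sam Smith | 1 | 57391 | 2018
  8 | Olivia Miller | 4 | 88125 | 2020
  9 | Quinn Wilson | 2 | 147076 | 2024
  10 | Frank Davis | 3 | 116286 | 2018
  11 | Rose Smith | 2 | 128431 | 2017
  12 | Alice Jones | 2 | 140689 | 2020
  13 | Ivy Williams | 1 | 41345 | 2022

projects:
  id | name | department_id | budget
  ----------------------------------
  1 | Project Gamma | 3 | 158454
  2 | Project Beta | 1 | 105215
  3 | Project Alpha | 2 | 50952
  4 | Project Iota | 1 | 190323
SELECT p.name FROM departments p LEFT JOIN employees c ON c.department_id = p.id WHERE c.id IS NULL

Execution result:
(no rows)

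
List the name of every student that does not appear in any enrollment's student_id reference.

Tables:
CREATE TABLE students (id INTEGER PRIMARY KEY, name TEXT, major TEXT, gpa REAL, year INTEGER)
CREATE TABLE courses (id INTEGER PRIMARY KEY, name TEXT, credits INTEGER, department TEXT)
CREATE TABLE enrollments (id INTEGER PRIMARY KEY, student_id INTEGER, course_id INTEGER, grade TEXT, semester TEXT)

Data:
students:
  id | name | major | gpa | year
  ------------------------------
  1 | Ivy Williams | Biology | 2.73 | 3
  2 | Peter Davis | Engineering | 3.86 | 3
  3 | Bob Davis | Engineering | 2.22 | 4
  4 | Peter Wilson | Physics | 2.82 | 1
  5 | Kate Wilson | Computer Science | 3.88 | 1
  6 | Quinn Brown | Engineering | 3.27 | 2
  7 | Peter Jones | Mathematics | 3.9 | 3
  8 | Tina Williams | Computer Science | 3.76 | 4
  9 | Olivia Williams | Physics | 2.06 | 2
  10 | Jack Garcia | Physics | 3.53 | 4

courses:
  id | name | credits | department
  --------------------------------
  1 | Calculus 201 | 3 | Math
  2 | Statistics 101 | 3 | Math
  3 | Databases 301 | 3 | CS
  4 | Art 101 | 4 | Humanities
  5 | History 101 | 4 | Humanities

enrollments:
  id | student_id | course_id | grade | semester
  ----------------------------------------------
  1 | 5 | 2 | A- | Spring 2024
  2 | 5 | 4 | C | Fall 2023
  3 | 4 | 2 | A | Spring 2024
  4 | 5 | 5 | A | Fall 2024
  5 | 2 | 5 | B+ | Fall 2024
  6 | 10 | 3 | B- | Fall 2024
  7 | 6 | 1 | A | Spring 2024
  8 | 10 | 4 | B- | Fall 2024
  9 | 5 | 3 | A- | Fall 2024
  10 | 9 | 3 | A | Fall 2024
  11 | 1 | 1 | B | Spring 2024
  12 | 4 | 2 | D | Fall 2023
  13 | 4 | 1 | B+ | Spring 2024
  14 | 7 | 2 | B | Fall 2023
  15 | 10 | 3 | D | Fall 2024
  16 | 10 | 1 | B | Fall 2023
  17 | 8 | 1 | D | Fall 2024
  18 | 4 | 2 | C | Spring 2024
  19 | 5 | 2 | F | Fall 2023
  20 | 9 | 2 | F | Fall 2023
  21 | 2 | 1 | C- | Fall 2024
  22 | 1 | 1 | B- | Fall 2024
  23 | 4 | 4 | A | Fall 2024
SELECT p.name FROM students p LEFT JOIN enrollments c ON c.student_id = p.id WHERE c.id IS NULL

Execution result:
Bob Davis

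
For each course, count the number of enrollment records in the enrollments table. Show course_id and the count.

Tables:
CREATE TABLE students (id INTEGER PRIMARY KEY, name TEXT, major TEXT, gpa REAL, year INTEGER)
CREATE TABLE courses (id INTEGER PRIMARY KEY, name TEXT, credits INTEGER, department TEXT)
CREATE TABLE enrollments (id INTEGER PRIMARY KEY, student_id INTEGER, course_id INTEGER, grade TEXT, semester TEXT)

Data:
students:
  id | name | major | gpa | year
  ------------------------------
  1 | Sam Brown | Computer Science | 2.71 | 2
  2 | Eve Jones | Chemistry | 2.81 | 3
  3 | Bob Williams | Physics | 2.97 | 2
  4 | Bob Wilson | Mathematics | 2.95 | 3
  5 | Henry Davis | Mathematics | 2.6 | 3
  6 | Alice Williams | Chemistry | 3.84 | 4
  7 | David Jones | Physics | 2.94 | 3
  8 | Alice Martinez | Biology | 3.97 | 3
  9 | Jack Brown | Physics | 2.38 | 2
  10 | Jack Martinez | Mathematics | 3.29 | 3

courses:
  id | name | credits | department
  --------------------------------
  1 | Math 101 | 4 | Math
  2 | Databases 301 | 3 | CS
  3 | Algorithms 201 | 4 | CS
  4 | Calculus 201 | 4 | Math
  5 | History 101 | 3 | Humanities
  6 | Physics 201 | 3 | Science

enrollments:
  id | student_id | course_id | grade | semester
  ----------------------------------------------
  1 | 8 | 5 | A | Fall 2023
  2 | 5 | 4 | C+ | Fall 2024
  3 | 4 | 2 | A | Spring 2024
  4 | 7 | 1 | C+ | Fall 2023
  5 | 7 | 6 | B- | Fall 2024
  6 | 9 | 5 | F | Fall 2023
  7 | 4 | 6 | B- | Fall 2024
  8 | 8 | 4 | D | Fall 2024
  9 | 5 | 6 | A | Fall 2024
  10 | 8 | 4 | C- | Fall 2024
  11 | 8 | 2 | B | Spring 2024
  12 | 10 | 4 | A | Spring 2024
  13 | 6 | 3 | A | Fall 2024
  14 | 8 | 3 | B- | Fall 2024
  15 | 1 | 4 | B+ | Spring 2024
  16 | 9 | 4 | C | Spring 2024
SELECT course_id, COUNT(*) AS enrollment_count FROM enrollments GROUP BY course_id

Execution result:
course_id | enrollment_count
1 | 1
2 | 2
3 | 2
4 | 6
5 | 2
6 | 3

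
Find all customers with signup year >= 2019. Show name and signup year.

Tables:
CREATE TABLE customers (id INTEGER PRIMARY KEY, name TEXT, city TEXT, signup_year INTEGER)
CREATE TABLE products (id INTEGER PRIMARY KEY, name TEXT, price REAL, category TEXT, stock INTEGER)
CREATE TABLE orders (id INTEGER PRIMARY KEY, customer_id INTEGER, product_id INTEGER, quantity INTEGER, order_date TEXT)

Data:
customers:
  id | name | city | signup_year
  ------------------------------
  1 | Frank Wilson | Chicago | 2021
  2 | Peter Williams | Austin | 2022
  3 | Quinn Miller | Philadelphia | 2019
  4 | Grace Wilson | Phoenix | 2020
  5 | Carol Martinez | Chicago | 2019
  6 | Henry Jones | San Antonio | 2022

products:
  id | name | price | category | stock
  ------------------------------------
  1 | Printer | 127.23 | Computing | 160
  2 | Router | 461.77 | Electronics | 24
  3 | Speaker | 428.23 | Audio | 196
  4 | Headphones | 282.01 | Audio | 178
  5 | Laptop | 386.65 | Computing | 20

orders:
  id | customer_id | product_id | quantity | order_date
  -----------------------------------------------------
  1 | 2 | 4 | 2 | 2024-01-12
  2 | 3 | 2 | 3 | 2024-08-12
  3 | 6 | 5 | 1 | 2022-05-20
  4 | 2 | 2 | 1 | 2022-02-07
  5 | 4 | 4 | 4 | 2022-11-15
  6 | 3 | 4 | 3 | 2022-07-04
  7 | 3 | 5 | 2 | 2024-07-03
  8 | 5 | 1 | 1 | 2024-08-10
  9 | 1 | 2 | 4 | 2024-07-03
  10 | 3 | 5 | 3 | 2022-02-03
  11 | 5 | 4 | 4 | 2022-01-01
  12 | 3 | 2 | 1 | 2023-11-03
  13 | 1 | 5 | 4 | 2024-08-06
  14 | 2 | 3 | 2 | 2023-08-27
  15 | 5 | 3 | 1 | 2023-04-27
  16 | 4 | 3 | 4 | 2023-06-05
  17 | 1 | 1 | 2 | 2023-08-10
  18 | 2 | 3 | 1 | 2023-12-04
SELECT name, signup_year FROM customers WHERE signup_year >= 2019

Execution result:
name | signup_year
Frank Wilson | 2021
Peter Williams | 2022
Quinn Miller | 2019
Grace Wilson | 2020
Carol Martinez | 2019
Henry Jones | 2022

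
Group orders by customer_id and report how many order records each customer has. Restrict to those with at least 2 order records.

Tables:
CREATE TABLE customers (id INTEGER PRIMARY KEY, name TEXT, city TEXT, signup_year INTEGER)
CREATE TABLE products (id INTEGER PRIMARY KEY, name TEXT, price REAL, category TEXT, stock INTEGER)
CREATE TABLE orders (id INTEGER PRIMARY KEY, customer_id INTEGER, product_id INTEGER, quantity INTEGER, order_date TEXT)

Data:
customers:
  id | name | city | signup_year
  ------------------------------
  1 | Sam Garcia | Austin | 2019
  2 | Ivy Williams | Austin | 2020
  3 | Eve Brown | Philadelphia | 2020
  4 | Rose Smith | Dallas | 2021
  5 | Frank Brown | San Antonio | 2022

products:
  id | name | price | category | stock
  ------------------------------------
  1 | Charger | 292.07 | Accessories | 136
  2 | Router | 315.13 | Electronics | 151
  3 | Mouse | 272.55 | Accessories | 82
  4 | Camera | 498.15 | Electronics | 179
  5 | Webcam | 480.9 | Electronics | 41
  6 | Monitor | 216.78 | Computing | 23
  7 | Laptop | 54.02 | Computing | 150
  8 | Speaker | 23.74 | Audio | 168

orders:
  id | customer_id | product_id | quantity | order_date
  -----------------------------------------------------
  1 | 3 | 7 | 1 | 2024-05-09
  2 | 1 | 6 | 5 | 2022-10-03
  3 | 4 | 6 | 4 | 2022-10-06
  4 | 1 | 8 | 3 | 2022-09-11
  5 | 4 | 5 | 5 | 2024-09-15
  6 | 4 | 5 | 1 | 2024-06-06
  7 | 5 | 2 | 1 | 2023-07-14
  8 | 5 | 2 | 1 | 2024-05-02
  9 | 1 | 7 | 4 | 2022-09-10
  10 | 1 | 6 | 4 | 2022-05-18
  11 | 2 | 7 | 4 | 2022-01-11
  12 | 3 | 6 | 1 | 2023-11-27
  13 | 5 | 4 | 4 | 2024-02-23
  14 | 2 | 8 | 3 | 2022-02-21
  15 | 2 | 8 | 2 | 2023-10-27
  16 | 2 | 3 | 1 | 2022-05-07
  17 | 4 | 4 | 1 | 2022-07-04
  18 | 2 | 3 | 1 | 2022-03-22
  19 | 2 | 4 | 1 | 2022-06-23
SELECT customer_id, COUNT(*) AS order_count FROM orders GROUP BY customer_id HAVING COUNT(*) >= 2

Execution result:
customer_id | order_count
1 | 4
2 | 6
3 | 2
4 | 4
5 | 3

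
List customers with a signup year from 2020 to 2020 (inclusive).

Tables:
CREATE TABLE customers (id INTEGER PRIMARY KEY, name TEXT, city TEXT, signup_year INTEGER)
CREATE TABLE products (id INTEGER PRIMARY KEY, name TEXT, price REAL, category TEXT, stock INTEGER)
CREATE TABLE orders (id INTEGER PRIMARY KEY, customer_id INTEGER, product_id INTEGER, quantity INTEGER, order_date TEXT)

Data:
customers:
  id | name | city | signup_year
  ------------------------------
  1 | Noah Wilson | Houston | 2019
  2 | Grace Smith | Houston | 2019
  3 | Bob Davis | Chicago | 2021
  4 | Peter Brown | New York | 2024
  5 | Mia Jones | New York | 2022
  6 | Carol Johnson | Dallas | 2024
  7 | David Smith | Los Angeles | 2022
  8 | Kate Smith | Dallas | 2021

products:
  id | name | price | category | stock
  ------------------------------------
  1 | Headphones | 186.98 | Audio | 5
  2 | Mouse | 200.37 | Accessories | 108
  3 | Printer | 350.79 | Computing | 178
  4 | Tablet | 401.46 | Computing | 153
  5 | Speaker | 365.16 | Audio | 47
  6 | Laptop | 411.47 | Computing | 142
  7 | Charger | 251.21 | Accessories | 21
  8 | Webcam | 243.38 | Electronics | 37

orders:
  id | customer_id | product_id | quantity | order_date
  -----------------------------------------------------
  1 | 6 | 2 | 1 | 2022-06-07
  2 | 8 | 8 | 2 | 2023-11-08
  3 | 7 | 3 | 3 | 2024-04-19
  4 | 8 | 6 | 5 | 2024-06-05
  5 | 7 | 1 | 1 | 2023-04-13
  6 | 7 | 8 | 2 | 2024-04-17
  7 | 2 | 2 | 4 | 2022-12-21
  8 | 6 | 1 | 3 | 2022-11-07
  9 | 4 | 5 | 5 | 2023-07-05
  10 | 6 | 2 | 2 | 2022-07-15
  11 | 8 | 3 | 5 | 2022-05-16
SELECT name, signup_year FROM customers WHERE signup_year BETWEEN 2020 AND 2020

Execution result:
(no rows)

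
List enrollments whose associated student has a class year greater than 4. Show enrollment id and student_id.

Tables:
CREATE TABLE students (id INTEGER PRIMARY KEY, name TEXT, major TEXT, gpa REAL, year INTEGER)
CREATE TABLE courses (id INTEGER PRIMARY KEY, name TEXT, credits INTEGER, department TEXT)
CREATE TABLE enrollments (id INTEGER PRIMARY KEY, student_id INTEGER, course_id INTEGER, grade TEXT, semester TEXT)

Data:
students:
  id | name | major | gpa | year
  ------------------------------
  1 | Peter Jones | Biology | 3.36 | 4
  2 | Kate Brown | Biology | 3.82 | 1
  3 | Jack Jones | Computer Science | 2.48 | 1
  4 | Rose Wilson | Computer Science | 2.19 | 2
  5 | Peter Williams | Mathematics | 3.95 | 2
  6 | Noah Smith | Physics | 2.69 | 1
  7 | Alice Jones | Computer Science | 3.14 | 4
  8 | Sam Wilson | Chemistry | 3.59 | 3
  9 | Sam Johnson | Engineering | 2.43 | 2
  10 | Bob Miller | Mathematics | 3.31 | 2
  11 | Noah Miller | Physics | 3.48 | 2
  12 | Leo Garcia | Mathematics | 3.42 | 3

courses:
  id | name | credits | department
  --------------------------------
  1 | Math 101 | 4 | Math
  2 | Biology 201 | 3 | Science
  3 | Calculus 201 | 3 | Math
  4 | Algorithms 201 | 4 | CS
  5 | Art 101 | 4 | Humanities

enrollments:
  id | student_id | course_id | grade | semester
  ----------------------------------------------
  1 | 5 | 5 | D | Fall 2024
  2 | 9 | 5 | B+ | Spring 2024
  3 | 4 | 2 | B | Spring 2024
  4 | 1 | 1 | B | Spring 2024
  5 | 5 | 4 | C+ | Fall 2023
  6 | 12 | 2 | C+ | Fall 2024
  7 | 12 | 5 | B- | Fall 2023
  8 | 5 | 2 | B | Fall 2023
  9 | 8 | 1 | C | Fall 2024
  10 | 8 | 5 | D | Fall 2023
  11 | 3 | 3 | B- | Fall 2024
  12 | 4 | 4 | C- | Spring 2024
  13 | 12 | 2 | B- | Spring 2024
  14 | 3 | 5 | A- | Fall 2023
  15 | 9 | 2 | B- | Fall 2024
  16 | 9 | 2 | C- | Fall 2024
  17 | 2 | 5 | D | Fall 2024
SELECT id, student_id FROM enrollments WHERE student_id IN (SELECT id FROM students WHERE year > 4)

Execution result:
(no rows)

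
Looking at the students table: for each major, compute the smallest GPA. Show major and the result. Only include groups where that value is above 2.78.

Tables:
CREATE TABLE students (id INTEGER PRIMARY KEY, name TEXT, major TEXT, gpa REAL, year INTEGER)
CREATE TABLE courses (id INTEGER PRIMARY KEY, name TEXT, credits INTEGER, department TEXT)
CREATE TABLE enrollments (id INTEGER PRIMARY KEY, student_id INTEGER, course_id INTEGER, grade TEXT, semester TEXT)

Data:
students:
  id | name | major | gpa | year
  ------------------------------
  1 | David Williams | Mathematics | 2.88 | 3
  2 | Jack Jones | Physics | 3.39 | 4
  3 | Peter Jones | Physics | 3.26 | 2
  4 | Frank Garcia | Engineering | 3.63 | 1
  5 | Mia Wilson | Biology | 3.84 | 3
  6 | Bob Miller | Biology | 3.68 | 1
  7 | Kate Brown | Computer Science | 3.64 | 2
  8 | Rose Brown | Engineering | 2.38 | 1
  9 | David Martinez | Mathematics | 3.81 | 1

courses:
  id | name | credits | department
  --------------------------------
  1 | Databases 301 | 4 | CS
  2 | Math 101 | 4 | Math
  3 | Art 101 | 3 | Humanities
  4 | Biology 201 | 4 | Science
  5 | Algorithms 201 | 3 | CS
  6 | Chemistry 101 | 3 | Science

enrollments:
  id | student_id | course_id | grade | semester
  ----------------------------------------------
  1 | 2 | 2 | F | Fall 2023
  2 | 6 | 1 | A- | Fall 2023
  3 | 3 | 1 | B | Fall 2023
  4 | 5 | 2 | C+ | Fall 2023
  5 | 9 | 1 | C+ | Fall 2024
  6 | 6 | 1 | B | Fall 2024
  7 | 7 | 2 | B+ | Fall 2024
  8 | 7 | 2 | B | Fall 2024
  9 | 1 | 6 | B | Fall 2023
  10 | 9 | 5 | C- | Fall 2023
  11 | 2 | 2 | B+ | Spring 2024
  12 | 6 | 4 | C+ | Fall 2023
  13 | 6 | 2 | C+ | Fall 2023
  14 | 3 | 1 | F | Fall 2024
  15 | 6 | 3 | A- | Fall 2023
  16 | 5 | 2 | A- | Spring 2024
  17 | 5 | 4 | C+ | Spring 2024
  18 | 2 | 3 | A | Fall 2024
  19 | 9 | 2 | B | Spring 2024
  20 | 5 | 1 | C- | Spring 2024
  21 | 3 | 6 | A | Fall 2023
SELECT major, MIN(gpa) AS min_gpa FROM students GROUP BY major HAVING MIN(gpa) > 2.78

Execution result:
major | min_gpa
Biology | 3.68
Computer Science | 3.64
Mathematics | 2.88
Physics | 3.26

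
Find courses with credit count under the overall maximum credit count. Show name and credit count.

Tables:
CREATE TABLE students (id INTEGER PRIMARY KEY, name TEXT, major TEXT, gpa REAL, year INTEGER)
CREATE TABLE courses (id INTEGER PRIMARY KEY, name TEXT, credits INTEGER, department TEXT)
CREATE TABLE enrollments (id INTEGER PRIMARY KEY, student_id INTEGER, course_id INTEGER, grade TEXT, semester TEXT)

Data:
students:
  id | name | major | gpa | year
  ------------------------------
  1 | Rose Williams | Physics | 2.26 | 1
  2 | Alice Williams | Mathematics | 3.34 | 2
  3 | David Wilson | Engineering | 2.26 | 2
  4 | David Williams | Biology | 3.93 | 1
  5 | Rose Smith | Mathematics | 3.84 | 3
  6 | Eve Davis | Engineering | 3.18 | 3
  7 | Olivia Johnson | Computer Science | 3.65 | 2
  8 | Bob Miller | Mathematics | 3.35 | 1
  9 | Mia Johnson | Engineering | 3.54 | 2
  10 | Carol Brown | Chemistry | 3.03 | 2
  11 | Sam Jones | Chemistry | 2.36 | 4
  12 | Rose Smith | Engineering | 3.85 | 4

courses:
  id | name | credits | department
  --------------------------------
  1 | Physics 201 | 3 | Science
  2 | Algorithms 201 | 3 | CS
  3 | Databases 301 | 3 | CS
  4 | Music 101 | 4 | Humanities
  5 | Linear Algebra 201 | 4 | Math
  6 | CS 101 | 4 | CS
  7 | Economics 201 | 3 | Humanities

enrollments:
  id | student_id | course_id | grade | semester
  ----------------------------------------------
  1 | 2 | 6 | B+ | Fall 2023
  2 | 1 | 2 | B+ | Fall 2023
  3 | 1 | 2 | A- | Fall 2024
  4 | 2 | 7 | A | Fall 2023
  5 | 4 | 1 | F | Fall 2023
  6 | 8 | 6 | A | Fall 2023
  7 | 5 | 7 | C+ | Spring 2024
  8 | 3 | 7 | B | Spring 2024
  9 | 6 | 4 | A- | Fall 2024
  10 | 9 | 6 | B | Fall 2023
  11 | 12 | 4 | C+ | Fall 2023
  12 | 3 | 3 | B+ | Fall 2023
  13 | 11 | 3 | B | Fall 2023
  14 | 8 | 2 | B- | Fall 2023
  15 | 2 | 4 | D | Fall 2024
SELECT name, credits FROM courses WHERE credits < (SELECT MAX(credits) FROM courses)

Execution result:
name | credits
Physics 201 | 3
Algorithms 201 | 3
Databases 301 | 3
Economics 201 | 3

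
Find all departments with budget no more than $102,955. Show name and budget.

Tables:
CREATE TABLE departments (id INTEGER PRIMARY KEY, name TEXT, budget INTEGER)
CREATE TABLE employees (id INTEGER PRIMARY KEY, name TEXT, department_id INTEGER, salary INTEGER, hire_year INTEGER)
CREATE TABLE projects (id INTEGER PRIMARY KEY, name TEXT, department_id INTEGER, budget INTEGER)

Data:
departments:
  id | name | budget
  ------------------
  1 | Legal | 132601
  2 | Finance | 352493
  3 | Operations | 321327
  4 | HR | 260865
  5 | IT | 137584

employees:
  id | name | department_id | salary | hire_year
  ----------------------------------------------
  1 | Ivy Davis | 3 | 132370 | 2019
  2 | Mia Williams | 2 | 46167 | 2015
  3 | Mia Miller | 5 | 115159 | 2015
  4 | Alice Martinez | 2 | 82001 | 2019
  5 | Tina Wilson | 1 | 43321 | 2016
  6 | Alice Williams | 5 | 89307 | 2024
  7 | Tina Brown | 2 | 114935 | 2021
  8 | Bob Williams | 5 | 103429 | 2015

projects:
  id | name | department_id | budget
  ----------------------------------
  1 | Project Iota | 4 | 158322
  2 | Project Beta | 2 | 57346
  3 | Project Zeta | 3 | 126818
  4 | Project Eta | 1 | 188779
SELECT name, budget FROM departments WHERE budget <= 102955

Execution result:
(no rows)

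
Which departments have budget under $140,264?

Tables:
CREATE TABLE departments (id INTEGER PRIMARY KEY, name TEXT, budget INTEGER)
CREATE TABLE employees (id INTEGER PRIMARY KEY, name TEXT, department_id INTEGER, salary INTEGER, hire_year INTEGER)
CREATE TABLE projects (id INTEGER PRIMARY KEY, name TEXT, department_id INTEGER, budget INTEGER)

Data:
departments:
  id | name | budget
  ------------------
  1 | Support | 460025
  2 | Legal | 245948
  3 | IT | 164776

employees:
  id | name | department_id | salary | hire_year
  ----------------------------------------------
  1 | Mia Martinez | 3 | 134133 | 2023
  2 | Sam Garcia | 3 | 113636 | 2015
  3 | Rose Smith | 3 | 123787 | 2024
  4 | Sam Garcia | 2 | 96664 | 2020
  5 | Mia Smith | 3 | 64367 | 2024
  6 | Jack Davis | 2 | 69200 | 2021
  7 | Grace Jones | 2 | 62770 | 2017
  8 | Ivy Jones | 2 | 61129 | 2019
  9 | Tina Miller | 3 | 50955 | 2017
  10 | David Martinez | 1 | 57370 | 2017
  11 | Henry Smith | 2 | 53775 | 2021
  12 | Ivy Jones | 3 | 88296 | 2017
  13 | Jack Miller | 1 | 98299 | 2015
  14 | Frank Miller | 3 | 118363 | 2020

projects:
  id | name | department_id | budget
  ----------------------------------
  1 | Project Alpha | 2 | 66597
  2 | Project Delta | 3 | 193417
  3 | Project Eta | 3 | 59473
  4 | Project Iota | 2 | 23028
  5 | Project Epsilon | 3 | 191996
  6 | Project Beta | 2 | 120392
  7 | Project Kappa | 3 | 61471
SELECT name, budget FROM departments WHERE budget < 140264

Execution result:
(no rows)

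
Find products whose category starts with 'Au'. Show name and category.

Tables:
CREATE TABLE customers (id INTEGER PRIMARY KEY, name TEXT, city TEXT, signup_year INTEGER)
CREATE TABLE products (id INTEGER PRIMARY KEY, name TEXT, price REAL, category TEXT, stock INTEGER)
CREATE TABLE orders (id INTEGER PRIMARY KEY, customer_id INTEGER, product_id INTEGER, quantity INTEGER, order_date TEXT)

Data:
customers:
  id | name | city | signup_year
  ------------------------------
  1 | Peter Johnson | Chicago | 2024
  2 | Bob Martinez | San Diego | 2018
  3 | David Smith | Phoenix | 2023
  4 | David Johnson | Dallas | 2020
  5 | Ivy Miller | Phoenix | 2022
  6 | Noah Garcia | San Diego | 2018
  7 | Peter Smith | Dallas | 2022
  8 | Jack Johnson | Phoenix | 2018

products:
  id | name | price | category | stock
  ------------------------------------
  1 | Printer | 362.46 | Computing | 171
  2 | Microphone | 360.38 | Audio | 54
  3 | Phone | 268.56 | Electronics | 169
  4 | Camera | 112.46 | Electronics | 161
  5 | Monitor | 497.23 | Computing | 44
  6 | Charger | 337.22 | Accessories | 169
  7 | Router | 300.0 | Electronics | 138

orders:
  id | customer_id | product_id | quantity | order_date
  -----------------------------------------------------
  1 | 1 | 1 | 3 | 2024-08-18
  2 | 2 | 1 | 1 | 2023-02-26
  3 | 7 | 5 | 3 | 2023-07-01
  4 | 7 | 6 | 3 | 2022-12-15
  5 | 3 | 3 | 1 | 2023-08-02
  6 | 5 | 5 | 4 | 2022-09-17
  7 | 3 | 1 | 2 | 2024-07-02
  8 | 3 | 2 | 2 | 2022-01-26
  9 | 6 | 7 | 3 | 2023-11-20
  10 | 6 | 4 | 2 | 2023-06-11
SELECT name, category FROM products WHERE category LIKE 'Au%'

Execution result:
name | category
Microphone | Audio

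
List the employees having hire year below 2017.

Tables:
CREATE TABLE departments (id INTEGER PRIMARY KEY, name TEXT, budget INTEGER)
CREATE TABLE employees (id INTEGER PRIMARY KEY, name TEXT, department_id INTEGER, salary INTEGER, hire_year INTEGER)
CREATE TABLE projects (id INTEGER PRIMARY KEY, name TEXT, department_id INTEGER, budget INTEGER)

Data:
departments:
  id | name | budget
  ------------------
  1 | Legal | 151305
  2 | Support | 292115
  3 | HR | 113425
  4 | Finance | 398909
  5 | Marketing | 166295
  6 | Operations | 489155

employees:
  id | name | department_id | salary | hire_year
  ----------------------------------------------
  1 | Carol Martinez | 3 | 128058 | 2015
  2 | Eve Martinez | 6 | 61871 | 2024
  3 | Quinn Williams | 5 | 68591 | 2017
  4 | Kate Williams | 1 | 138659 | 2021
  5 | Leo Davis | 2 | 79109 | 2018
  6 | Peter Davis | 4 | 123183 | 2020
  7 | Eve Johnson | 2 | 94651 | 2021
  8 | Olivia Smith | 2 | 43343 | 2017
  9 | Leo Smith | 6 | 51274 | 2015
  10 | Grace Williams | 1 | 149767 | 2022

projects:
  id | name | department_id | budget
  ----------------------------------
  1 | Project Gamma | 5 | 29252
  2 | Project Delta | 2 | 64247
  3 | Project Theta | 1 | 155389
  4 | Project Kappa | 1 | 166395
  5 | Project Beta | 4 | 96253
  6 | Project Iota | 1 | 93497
SELECT name, hire_year FROM employees WHERE hire_year < 2017

Execution result:
name | hire_year
Carol Martinez | 2015
Leo Smith | 2015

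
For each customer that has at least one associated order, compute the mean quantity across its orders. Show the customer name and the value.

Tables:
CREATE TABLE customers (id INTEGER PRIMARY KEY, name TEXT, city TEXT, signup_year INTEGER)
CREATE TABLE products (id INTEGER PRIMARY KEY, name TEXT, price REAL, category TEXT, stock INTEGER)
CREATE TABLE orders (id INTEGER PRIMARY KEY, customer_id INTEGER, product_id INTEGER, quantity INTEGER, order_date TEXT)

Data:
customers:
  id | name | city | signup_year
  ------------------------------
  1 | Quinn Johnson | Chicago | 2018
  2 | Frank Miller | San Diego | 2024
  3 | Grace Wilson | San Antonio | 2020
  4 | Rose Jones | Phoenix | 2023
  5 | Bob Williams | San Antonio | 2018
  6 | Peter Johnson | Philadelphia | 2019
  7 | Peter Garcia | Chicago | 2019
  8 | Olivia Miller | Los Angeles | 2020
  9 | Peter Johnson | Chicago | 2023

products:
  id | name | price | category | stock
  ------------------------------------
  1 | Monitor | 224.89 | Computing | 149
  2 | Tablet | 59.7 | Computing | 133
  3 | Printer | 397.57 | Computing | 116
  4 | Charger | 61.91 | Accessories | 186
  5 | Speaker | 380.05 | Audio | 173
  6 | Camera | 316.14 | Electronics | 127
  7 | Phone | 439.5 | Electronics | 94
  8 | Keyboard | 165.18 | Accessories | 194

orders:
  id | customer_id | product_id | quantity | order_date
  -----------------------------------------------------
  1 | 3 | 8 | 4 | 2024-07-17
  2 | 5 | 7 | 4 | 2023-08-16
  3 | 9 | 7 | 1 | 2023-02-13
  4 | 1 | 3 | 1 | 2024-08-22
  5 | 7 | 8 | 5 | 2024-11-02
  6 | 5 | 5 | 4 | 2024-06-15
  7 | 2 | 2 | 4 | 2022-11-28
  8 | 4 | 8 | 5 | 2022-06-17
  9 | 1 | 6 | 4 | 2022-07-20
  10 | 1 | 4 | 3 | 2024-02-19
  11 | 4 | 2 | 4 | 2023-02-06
SELECT p.name, AVG(c.quantity) AS avg_quantity FROM orders c JOIN customers p ON c.customer_id = p.id GROUP BY p.id, p.name

Execution result:
name | avg_quantity
Quinn Johnson | 2.67
Frank Miller | 4.00
Grace Wilson | 4.00
Rose Jones | 4.50
Bob Williams | 4.00
Peter Garcia | 5.00
Peter Johnson | 1.00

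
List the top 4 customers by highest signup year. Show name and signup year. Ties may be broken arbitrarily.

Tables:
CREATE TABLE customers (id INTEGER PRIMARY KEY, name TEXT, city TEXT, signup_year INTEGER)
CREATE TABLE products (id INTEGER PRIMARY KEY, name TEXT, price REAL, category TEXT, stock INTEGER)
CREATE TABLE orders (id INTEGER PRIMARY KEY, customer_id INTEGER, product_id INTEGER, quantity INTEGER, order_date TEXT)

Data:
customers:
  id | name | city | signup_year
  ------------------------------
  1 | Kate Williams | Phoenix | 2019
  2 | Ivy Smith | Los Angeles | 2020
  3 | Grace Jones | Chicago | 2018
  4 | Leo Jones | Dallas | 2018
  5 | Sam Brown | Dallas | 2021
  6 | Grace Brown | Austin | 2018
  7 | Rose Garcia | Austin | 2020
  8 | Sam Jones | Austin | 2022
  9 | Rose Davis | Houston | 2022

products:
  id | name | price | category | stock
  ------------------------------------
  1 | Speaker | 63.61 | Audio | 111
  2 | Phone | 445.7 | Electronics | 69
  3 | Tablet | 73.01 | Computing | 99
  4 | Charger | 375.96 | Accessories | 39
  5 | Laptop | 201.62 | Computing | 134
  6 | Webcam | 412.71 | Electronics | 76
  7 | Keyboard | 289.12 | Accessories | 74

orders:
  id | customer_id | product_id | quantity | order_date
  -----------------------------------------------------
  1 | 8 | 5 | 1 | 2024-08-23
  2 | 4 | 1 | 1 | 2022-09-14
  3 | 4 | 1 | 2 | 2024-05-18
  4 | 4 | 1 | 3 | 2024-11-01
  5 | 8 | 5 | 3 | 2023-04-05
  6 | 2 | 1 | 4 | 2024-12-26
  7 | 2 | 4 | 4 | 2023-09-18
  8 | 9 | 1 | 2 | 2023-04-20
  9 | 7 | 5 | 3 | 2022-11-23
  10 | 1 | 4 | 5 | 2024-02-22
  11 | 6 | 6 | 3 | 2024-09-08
SELECT name, signup_year FROM customers ORDER BY signup_year DESC LIMIT 4

Execution result:
name | signup_year
Sam Jones | 2022
Rose Davis | 2022
Sam Brown | 2021
Ivy Smith | 2020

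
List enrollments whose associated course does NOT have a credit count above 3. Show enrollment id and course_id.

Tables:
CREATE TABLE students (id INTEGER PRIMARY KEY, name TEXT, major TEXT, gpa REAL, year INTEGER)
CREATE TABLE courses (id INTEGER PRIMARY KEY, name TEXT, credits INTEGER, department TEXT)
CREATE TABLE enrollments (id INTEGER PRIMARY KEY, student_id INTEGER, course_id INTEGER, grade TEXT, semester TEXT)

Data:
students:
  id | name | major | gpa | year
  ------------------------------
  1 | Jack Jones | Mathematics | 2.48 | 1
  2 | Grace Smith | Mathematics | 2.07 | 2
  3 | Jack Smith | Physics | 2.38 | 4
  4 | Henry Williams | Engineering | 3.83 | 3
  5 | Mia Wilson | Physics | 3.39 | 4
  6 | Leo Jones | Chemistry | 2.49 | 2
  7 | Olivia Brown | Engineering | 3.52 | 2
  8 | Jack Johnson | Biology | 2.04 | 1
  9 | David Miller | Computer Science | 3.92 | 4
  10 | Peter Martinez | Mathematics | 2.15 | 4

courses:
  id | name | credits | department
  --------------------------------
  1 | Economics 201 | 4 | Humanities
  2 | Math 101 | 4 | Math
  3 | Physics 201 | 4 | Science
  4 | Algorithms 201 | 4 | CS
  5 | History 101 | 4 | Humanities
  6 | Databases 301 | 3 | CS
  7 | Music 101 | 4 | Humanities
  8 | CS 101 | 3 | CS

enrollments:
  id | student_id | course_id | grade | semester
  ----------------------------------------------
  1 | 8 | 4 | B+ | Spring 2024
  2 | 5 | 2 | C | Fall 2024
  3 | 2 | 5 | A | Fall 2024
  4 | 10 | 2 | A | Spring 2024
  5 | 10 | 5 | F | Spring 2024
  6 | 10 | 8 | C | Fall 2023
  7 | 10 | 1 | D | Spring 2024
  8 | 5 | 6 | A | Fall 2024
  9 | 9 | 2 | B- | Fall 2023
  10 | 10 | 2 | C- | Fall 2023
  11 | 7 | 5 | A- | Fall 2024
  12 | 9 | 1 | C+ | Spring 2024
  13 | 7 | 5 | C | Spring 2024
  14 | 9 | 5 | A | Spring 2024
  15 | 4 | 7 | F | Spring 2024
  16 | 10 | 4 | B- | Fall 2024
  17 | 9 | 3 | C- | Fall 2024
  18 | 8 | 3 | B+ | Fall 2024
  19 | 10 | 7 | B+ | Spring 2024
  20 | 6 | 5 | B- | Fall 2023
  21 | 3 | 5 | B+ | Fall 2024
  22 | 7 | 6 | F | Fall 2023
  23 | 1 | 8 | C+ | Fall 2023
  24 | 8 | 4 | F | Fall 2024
SELECT id, course_id FROM enrollments WHERE course_id NOT IN (SELECT id FROM courses WHERE credits > 3)

Execution result:
id | course_id
6 | 8
8 | 6
22 | 6
23 | 8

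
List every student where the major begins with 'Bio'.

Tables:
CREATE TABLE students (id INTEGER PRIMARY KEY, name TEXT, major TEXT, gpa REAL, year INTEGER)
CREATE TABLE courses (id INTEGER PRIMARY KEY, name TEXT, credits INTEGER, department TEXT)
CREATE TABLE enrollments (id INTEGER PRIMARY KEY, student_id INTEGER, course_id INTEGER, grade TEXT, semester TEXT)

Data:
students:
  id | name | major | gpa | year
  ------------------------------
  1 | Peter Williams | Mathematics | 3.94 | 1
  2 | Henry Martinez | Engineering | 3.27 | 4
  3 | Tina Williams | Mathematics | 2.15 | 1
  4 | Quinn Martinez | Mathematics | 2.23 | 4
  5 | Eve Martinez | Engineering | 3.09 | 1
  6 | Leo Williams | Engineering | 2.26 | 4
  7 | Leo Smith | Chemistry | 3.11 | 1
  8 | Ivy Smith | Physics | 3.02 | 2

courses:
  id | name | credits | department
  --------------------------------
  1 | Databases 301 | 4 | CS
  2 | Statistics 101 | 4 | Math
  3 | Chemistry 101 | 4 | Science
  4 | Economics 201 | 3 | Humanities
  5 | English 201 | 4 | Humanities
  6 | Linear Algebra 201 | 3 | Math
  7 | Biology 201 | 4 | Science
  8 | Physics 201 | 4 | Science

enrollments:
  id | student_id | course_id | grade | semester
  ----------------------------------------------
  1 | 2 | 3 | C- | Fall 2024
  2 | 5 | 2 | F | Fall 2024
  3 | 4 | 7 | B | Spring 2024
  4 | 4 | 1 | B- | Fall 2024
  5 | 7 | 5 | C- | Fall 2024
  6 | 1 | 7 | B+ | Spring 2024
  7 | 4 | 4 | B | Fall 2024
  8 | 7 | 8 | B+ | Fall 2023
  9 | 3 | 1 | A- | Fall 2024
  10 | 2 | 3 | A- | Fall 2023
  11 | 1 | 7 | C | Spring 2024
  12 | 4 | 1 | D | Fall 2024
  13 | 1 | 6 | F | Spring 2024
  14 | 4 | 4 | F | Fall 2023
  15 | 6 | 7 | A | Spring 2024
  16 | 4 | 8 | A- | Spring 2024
SELECT name, major FROM students WHERE major LIKE 'Bio%'

Execution result:
(no rows)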